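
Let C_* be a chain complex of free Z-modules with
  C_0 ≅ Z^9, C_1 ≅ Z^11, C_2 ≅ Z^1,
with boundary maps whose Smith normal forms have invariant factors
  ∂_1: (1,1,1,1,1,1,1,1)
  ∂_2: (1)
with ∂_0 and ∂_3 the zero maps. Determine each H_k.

H_0: b_0 = 9 − 0 − 8 = 1; torsion from ∂_1 factors > 1: none. So H_0 ≅ Z.
H_1: b_1 = 11 − 8 − 1 = 2; torsion from ∂_2 factors > 1: none. So H_1 ≅ Z^2.
H_2: b_2 = 1 − 1 − 0 = 0; torsion from ∂_3 factors > 1: none. So H_2 ≅ 0.

H_0 ≅ Z,  H_1 ≅ Z^2,  H_2 = 0.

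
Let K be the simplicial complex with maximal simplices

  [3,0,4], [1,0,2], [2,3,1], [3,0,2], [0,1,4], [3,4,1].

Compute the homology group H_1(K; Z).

H_1 ≅ 0.

Take the total order 0 < 1 < 2 < 3 < 4 on the vertex set. Then K (dimension 2) consists of the simplices:

  0-simplices (5): [0], [1], [2], [3], [4]
  1-simplices (9): [0,1], [0,2], [0,3], [0,4], [1,2], [1,3], [1,4], [2,3], [3,4]
  2-simplices (6): [0,1,2], [0,1,4], [0,2,3], [0,3,4], [1,2,3], [1,3,4]

giving chain groups C_0 ≅ Z^5, C_1 ≅ Z^9, C_2 ≅ Z^6.

The boundary map ∂_1: C_1 → C_0 sends each edge [p,q] (with p < q) to q − p. For instance
  ∂[1,3] = [3] − [1].
The 5×9 boundary matrix has rank 4 and Smith normal form diag(1,1,1,1).

∂_2: C_2 → C_1 sends each 2-simplex [p,q,r] to [q,r] − [p,r] + [p,q]. For instance
  ∂[0,1,2] = [1,2] − [0,2] + [0,1],
  ∂[0,2,3] = [2,3] − [0,3] + [0,2].
The 9×6 boundary matrix has rank 5 and Smith normal form diag(1,1,1,1,1).

Computing H_k = (kernel of ∂_k) / (image of ∂_{k+1}):

  H_1: rank ker ∂_1 − rank ∂_2 = (9 − 4) − 5 = 0, and the invariant factors of ∂_2 are all 1, so H_1 = 0.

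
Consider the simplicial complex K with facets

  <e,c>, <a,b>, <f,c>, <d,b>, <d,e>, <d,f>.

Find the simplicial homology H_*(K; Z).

H_0 ≅ Z,  H_1 ≅ Z.

Fix the vertex order a < b < c < d < e < f and write every simplex with vertices in increasing order. Then dim K = 1 and the simplices of K are:

  0-simplices (6): a, b, c, d, e, f
  1-simplices (6): ab, bd, ce, cf, de, df

giving chain groups C_0 ≅ Z^6, C_1 ≅ Z^6.

∂_1: C_1 → C_0 maps an edge to its endpoints' difference, ∂[p,q] = q − p. For instance
  ∂ce = e − c.
This gives a 6×6 integer matrix of rank 5; reducing to Smith normal form yields diagonal entries (1,1,1,1,1).

Now H_k = ker ∂_k / im ∂_{k+1}, so:

  H_0: rank C_0 − rank ∂_1 = 6 − 5 = 1, and the invariant factors of ∂_1 are all 1, so H_0 = Z.
  H_1: rank ker ∂_1 − rank ∂_2 = (6 − 5) − 0 = 1, and there is no ∂_2, so H_1 = Z.

As a check, the Euler characteristic is 6 − 6 = 0, which agrees with 1 − 1 = 0.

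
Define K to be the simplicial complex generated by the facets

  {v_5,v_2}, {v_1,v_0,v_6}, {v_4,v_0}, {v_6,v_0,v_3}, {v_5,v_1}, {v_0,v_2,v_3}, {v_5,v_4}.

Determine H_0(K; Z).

We work with the vertex ordering v_0 < v_1 < v_2 < v_3 < v_4 < v_5 < v_6. The simplices of K, each written with vertices in increasing order, are:

  0-simplices (7): [v_0], [v_1], [v_2], [v_3], [v_4], [v_5], [v_6]
  1-simplices (11): [v_0,v_1], [v_0,v_2], [v_0,v_3], [v_0,v_4], [v_0,v_6], [v_1,v_5], [v_1,v_6], [v_2,v_3], [v_2,v_5], [v_3,v_6], [v_4,v_5]
  2-simplices (3): [v_0,v_1,v_6], [v_0,v_2,v_3], [v_0,v_3,v_6]

giving chain groups C_0 ≅ Z^7, C_1 ≅ Z^11, C_2 ≅ Z^3.

The boundary map ∂_1: C_1 → C_0 is given by ∂[p,q] = [q] − [p].
This gives a 7×11 integer matrix of rank 6; reducing to Smith normal form yields diagonal entries (1,1,1,1,1,1).

Boundary ∂_2: C_2 → C_1 acts by ∂[p,q,r] = [q,r] − [p,r] + [p,q]. For instance
  ∂[v_0,v_2,v_3] = [v_2,v_3] − [v_0,v_3] + [v_0,v_2],
  ∂[v_0,v_1,v_6] = [v_1,v_6] − [v_0,v_6] + [v_0,v_1].
As a 11×3 matrix over Z this has rank 3, with invariant factors (1,1,1).

From H_k ≅ ker(∂_k) / im(∂_{k+1}) we obtain:

  H_0: rank C_0 − rank ∂_1 = 7 − 6 = 1, and the invariant factors of ∂_1 are all 1, so H_0 ≅ Z.

H_0 = Z.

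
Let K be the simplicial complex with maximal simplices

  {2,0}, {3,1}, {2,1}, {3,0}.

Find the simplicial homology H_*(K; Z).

H_0 ≅ Z,  H_1 ≅ Z.

K has 4 vertices, 4 edges.
rank ∂_0 = 0, rank ∂_1 = 3 ⇒ b_0 = 4 − 0 − 3 = 1; all invariant factors of ∂_1 are 1 so no torsion. So H_0 ≅ Z.
rank ∂_1 = 3, rank ∂_2 = 0 ⇒ b_1 = 4 − 3 − 0 = 1. So H_1 ≅ Z.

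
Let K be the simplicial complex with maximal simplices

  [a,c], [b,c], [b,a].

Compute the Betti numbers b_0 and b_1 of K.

Take the total order a < b < c on the vertex set. Then K (dimension 1) consists of the simplices:

  0-simplices (3): a, b, c
  1-simplices (3): ab, ac, bc

giving chain groups C_0 ≅ Z^3, C_1 ≅ Z^3.

The boundary map ∂_1: C_1 → C_0 maps an edge to its endpoints' difference, ∂[p,q] = q − p. For instance
  ∂ac = c − a.
The resulting 3×3 matrix has rank 2, and its Smith normal form has invariant factors (1,1).

Computing H_k = (kernel of ∂_k) / (image of ∂_{k+1}):

  H_0: rank C_0 − rank ∂_1 = 3 − 2 = 1, and the invariant factors of ∂_1 are all 1, so H_0 = Z.
  H_1: rank ker ∂_1 − rank ∂_2 = (3 − 2) − 0 = 1, and there is no ∂_2, so H_1 = Z.

Hence the Betti numbers are b_0 = 1, b_1 = 1.

b_0 = 1, b_1 = 1.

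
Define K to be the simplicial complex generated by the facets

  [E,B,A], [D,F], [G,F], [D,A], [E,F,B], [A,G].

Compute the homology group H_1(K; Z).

H_1 ≅ Z^2.

K has 6 vertices, 9 edges, 2 triangles.
rank ∂_1 = 5, rank ∂_2 = 2 ⇒ b_1 = 9 − 5 − 2 = 2; all invariant factors of ∂_2 are 1 so no torsion. So H_1 = Z^2.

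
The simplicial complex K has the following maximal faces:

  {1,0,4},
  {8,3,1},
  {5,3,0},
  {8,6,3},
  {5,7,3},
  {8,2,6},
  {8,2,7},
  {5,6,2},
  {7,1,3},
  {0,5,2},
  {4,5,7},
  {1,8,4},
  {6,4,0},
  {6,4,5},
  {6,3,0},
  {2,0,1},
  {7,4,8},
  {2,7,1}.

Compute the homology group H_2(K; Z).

Take the total order 0 < 1 < 2 < 3 < 4 < 5 < 6 < 7 < 8 on the vertex set. Then K (dimension 2) consists of the simplices:

  0-simplices (9): [0], [1], [2], [3], [4], [5], [6], [7], [8]
  1-simplices (27): (27 of them)
  2-simplices (18): [0,1,2], [0,1,4], [0,2,5], [0,3,5], [0,3,6], [0,4,6], [1,2,7], [1,3,7], [1,3,8], [1,4,8], [2,5,6], [2,6,8], [2,7,8], [3,5,7], [3,6,8], [4,5,6], [4,5,7], [4,7,8]

so the chain groups are C_0 ≅ Z^9, C_1 ≅ Z^27, C_2 ≅ Z^18.

∂_1: C_1 → C_0 is given by ∂[p,q] = [q] − [p]. For instance
  ∂[1,8] = [8] − [1].
The resulting 9×27 matrix has rank 8, and its Smith normal form has invariant factors (1,1,1,1,1,1,1,1).

Boundary ∂_2: C_2 → C_1 acts by ∂[p,q,r] = [q,r] − [p,r] + [p,q]. For instance
  ∂[1,4,8] = [4,8] − [1,8] + [1,4],
  ∂[2,7,8] = [7,8] − [2,8] + [2,7].
As a 27×18 matrix over Z this has rank 18, with invariant factors (1,1,1,1,1,1,1,1,1,1,1,1,1,1,1,1,1,2).

Computing H_k = (kernel of ∂_k) / (image of ∂_{k+1}):

  H_2: rank ker ∂_2 − rank ∂_3 = (18 − 18) − 0 = 0, and there is no ∂_3, so H_2 = 0.

H_2 ≅ 0.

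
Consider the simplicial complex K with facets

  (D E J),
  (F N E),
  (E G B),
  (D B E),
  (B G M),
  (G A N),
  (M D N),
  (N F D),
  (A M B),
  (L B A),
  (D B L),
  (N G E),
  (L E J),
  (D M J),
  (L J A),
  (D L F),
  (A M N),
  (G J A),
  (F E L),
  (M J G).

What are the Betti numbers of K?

b_0 = 1, b_1 = 1, b_2 = 0.

Order the vertices as A < B < D < E < F < G < J < L < M < N. Listing each simplex with vertices in this order, K has dimension 2 with simplices:

  0-simplices (10): A, B, D, E, F, G, J, L, M, N
  1-simplices (30): AB, AG, AJ, AL, AM, AN, BD, BE, BG, BL, BM, DE, DF, DJ, DL, DM, DN, EF, EG, EJ, EL, EN, FL, FN, GJ, GM, GN, JL, JM, MN
  2-simplices (20): ABL, ABM, AGJ, AGN, AJL, AMN, BDE, BDL, BEG, BGM, DEJ, DFL, DFN, DJM, DMN, EFL, EFN, EGN, EJL, GJM

giving chain groups C_0 ≅ Z^10, C_1 ≅ Z^30, C_2 ≅ Z^20.

The boundary map ∂_1: C_1 → C_0 sends each edge [p,q] (with p < q) to q − p. For instance
  ∂GJ = J − G.
The 10×30 boundary matrix has rank 9 and Smith normal form diag(1,1,1,1,1,1,1,1,1).

The boundary map ∂_2: C_2 → C_1 maps a triangle to the signed sum of its edges. For instance
  ∂DEJ = EJ − DJ + DE,
  ∂AGN = GN − AN + AG.
The resulting 30×20 matrix has rank 20, and its Smith normal form has invariant factors (1,1,1,1,1,1,1,1,1,1,1,1,1,1,1,1,1,1,1,2).

Computing H_k = (kernel of ∂_k) / (image of ∂_{k+1}):

  H_0: rank C_0 − rank ∂_1 = 10 − 9 = 1, and the invariant factors of ∂_1 are all 1, so H_0 = Z.
  H_1: rank ker ∂_1 − rank ∂_2 = (30 − 9) − 20 = 1, and ∂_2 has invariant factor 2 > 1, so H_1 = Z ⊕ Z/2.
  H_2: rank ker ∂_2 − rank ∂_3 = (20 − 20) − 0 = 0, and there is no ∂_3, so H_2 = 0.

Hence the Betti numbers are b_0 = 1, b_1 = 1, b_2 = 0.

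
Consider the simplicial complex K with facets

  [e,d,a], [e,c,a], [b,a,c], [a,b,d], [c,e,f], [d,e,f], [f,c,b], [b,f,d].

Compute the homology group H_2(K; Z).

Order the vertices as a < b < c < d < e < f. Listing each simplex with vertices in this order, K has dimension 2 with simplices:

  0-simplices (6): a, b, c, d, e, f
  1-simplices (12): ab, ac, ad, ae, bc, bd, bf, ce, cf, de, df, ef
  2-simplices (8): abc, abd, ace, ade, bcf, bdf, cef, def

giving chain groups C_0 ≅ Z^6, C_1 ≅ Z^12, C_2 ≅ Z^8.

Boundary ∂_1: C_1 → C_0 is given by ∂[p,q] = [q] − [p]. For instance
  ∂ab = b − a.
This gives a 6×12 integer matrix of rank 5; reducing to Smith normal form yields diagonal entries (1,1,1,1,1).

Boundary ∂_2: C_2 → C_1 acts by ∂[p,q,r] = [q,r] − [p,r] + [p,q]. For instance
  ∂ade = de − ae + ad,
  ∂def = ef − df + de.
This gives a 12×8 integer matrix of rank 7; reducing to Smith normal form yields diagonal entries (1,1,1,1,1,1,1).

Now H_k = ker ∂_k / im ∂_{k+1}, so:

  H_2: rank ker ∂_2 − rank ∂_3 = (8 − 7) − 0 = 1, and there is no ∂_3, so H_2 = Z.

H_2 ≅ Z.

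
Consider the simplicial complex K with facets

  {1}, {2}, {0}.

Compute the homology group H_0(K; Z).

H_0 ≅ Z^3.

K has 3 vertices.
rank ∂_0 = 0, rank ∂_1 = 0 ⇒ b_0 = 3 − 0 − 0 = 3. So H_0 = Z^3.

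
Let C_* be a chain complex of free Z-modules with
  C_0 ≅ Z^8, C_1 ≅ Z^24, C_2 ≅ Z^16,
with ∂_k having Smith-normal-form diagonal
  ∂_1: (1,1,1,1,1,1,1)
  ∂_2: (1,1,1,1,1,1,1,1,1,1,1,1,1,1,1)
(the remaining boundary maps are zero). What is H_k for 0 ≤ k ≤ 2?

H_0 = Z,  H_1 = Z^2,  H_2 = Z.

H_0: b_0 = 8 − 0 − 7 = 1; torsion from ∂_1 factors > 1: none. So H_0 = Z.
H_1: b_1 = 24 − 7 − 15 = 2; torsion from ∂_2 factors > 1: none. So H_1 = Z^2.
H_2: b_2 = 16 − 15 − 0 = 1; torsion from ∂_3 factors > 1: none. So H_2 = Z.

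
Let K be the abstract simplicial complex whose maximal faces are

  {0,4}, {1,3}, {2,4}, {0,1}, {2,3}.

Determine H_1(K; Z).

H_1 = Z.

We work with the vertex ordering 0 < 1 < 2 < 3 < 4. The simplices of K, each written with vertices in increasing order, are:

  0-simplices (5): [0], [1], [2], [3], [4]
  1-simplices (5): [0,1], [0,4], [1,3], [2,3], [2,4]

Hence C_0 ≅ Z^5, C_1 ≅ Z^5.

The boundary map ∂_1: C_1 → C_0 maps an edge to its endpoints' difference, ∂[p,q] = q − p. For instance
  ∂[2,3] = [3] − [2].
The resulting 5×5 matrix has rank 4, and its Smith normal form has invariant factors (1,1,1,1).

Reading off H_k = ker ∂_k / im ∂_{k+1}:

  H_1: rank ker ∂_1 − rank ∂_2 = (5 − 4) − 0 = 1, and there is no ∂_2, so H_1 = Z.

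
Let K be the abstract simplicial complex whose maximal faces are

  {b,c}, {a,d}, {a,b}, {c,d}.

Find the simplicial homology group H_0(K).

H_0 = Z.

We work with the vertex ordering a < b < c < d. The simplices of K, each written with vertices in increasing order, are:

  0-simplices (4): a, b, c, d
  1-simplices (4): ab, ad, bc, cd

giving chain groups C_0 ≅ Z^4, C_1 ≅ Z^4.

∂_1: C_1 → C_0 maps an edge to its endpoints' difference, ∂[p,q] = q − p.
The 4×4 boundary matrix has rank 3 and Smith normal form diag(1,1,1).

Reading off H_k = ker ∂_k / im ∂_{k+1}:

  H_0: rank C_0 − rank ∂_1 = 4 − 3 = 1, and the invariant factors of ∂_1 are all 1, so H_0 = Z.

(K is a triangulation of the circle S^1.)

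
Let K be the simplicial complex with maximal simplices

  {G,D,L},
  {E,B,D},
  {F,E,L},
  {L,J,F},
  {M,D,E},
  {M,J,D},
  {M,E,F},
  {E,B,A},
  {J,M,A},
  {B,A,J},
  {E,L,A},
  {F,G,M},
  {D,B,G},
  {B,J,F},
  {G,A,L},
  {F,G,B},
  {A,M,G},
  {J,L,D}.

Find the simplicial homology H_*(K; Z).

Take the total order A < B < D < E < F < G < J < L < M on the vertex set. Then K (dimension 2) consists of the simplices:

  0-simplices (9): A, B, D, E, F, G, J, L, M
  1-simplices (27): AB, AE, AG, AJ, AL, AM, BD, BE, BF, BG, BJ, DE, DG, DJ, DL, DM, EF, EL, EM, FG, FJ, FL, FM, GL, GM, JL, JM
  2-simplices (18): ABE, ABJ, AEL, AGL, AGM, AJM, BDE, BDG, BFG, BFJ, DEM, DGL, DJL, DJM, EFL, EFM, FGM, FJL

so the chain groups are C_0 ≅ Z^9, C_1 ≅ Z^27, C_2 ≅ Z^18.

∂_1: C_1 → C_0 maps an edge to its endpoints' difference, ∂[p,q] = q − p.
The resulting 9×27 matrix has rank 8, and its Smith normal form has invariant factors (1,1,1,1,1,1,1,1).

∂_2: C_2 → C_1 maps a triangle to the signed sum of its edges. For instance
  ∂BFJ = FJ − BJ + BF,
  ∂BDG = DG − BG + BD.
This gives a 27×18 integer matrix of rank 17; reducing to Smith normal form yields diagonal entries (1,1,1,1,1,1,1,1,1,1,1,1,1,1,1,1,1).

Now H_k = ker ∂_k / im ∂_{k+1}, so:

  H_0: rank C_0 − rank ∂_1 = 9 − 8 = 1, and the invariant factors of ∂_1 are all 1, so H_0 ≅ Z.
  H_1: rank ker ∂_1 − rank ∂_2 = (27 − 8) − 17 = 2, and the invariant factors of ∂_2 are all 1, so H_1 ≅ Z^2.
  H_2: rank ker ∂_2 − rank ∂_3 = (18 − 17) − 0 = 1, and there is no ∂_3, so H_2 ≅ Z.

(K is a triangulation of the torus T^2.)

H_0 ≅ Z,  H_1 ≅ Z^2,  H_2 ≅ Z.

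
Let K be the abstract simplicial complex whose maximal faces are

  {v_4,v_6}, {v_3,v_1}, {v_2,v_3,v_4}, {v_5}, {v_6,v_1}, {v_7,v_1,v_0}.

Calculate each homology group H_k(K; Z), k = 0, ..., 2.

We work with the vertex ordering v_0 < v_1 < v_2 < v_3 < v_4 < v_5 < v_6 < v_7. The simplices of K, each written with vertices in increasing order, are:

  0-simplices (8): [v_0], [v_1], [v_2], [v_3], [v_4], [v_5], [v_6], [v_7]
  1-simplices (9): [v_0,v_1], [v_0,v_7], [v_1,v_3], [v_1,v_6], [v_1,v_7], [v_2,v_3], [v_2,v_4], [v_3,v_4], [v_4,v_6]
  2-simplices (2): [v_0,v_1,v_7], [v_2,v_3,v_4]

Hence C_0 ≅ Z^8, C_1 ≅ Z^9, C_2 ≅ Z^2.

∂_1: C_1 → C_0 sends each edge [p,q] (with p < q) to q − p.
As a 8×9 matrix over Z this has rank 6, with invariant factors (1,1,1,1,1,1).

∂_2: C_2 → C_1 sends each 2-simplex [p,q,r] to [q,r] − [p,r] + [p,q]. For instance
  ∂[v_0,v_1,v_7] = [v_1,v_7] − [v_0,v_7] + [v_0,v_1],
  ∂[v_2,v_3,v_4] = [v_3,v_4] − [v_2,v_4] + [v_2,v_3].
The resulting 9×2 matrix has rank 2, and its Smith normal form has invariant factors (1,1).

From H_k ≅ ker(∂_k) / im(∂_{k+1}) we obtain:

  H_0: rank C_0 − rank ∂_1 = 8 − 6 = 2, and the invariant factors of ∂_1 are all 1, so H_0 = Z^2.
  H_1: rank ker ∂_1 − rank ∂_2 = (9 − 6) − 2 = 1, and the invariant factors of ∂_2 are all 1, so H_1 = Z.
  H_2: rank ker ∂_2 − rank ∂_3 = (2 − 2) − 0 = 0, and there is no ∂_3, so H_2 = 0.

As a check, the Euler characteristic is 8 − 9 + 2 = 1, which agrees with 2 − 1 + 0 = 1.

H_0 ≅ Z^2,  H_1 ≅ Z,  H_2 = 0.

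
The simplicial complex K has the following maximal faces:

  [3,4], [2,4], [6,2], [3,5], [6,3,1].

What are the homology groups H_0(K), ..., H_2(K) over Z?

H_0 = Z,  H_1 = Z,  H_2 = 0.

K has 6 vertices, 7 edges, 1 triangle.
rank ∂_0 = 0, rank ∂_1 = 5 ⇒ b_0 = 6 − 0 − 5 = 1; all invariant factors of ∂_1 are 1 so no torsion. So H_0 = Z.
rank ∂_1 = 5, rank ∂_2 = 1 ⇒ b_1 = 7 − 5 − 1 = 1; all invariant factors of ∂_2 are 1 so no torsion. So H_1 = Z.
rank ∂_2 = 1, rank ∂_3 = 0 ⇒ b_2 = 1 − 1 − 0 = 0. So H_2 = 0.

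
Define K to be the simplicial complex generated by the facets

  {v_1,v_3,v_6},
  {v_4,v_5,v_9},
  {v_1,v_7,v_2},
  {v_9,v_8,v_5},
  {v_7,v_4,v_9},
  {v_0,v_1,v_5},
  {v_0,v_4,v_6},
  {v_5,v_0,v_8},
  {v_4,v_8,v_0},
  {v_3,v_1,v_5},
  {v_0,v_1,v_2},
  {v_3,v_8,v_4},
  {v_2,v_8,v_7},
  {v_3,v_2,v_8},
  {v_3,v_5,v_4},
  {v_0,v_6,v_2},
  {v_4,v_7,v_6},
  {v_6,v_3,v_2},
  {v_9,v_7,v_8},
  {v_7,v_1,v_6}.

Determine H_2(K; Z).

Fix the vertex order v_0 < v_1 < v_2 < v_3 < v_4 < v_5 < v_6 < v_7 < v_8 < v_9 and write every simplex with vertices in increasing order. Then dim K = 2 and the simplices of K are:

  0-simplices (10): [v_0], [v_1], [v_2], [v_3], [v_4], [v_5], [v_6], [v_7], [v_8], [v_9]
  1-simplices (30): (30 of them)
  2-simplices (20): (20 of them)

giving chain groups C_0 ≅ Z^10, C_1 ≅ Z^30, C_2 ≅ Z^20.

Boundary ∂_1: C_1 → C_0 is given by ∂[p,q] = [q] − [p]. For instance
  ∂[v_0,v_8] = [v_8] − [v_0].
As a 10×30 matrix over Z this has rank 9, with invariant factors (1,1,1,1,1,1,1,1,1).

Boundary ∂_2: C_2 → C_1 sends each 2-simplex [p,q,r] to [q,r] − [p,r] + [p,q]. For instance
  ∂[v_1,v_3,v_5] = [v_3,v_5] − [v_1,v_5] + [v_1,v_3],
  ∂[v_0,v_2,v_6] = [v_2,v_6] − [v_0,v_6] + [v_0,v_2].
This gives a 30×20 integer matrix of rank 20; reducing to Smith normal form yields diagonal entries (1,1,1,1,1,1,1,1,1,1,1,1,1,1,1,1,1,1,1,2).

Now H_k = ker ∂_k / im ∂_{k+1}, so:

  H_2: rank ker ∂_2 − rank ∂_3 = (20 − 20) − 0 = 0, and there is no ∂_3, so H_2 ≅ 0.

H_2 = 0.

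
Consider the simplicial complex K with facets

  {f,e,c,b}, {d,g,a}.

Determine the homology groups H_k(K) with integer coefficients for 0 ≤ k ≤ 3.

H_0 = Z^2,  H_1 = 0,  H_2 = 0,  H_3 = 0.

K has 7 vertices, 9 edges, 5 triangles, 1 3-simplex.
rank ∂_0 = 0, rank ∂_1 = 5 ⇒ b_0 = 7 − 0 − 5 = 2; all invariant factors of ∂_1 are 1 so no torsion. So H_0 ≅ Z^2.
rank ∂_1 = 5, rank ∂_2 = 4 ⇒ b_1 = 9 − 5 − 4 = 0; all invariant factors of ∂_2 are 1 so no torsion. So H_1 ≅ 0.
rank ∂_2 = 4, rank ∂_3 = 1 ⇒ b_2 = 5 − 4 − 1 = 0; all invariant factors of ∂_3 are 1 so no torsion. So H_2 ≅ 0.
rank ∂_3 = 1, rank ∂_4 = 0 ⇒ b_3 = 1 − 1 − 0 = 0. So H_3 ≅ 0.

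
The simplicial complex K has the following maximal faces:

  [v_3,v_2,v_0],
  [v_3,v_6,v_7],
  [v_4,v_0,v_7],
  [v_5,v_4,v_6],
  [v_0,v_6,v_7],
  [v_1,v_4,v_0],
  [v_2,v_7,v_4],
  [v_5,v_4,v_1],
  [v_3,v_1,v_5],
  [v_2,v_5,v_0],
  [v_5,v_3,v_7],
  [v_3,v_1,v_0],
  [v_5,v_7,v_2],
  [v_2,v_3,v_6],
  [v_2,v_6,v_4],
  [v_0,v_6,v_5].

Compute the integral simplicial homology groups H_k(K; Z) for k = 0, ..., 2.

H_0 ≅ Z,  H_1 ≅ Z^2,  H_2 ≅ Z.

We work with the vertex ordering v_0 < v_1 < v_2 < v_3 < v_4 < v_5 < v_6 < v_7. The simplices of K, each written with vertices in increasing order, are:

  0-simplices (8): [v_0], [v_1], [v_2], [v_3], [v_4], [v_5], [v_6], [v_7]
  1-simplices (24): (24 of them)
  2-simplices (16): (16 of them)

Hence C_0 ≅ Z^8, C_1 ≅ Z^24, C_2 ≅ Z^16.

The boundary map ∂_1: C_1 → C_0 sends each edge [p,q] (with p < q) to q − p. For instance
  ∂[v_1,v_5] = [v_5] − [v_1].
As a 8×24 matrix over Z this has rank 7, with invariant factors (1,1,1,1,1,1,1).

The boundary map ∂_2: C_2 → C_1 acts by ∂[p,q,r] = [q,r] − [p,r] + [p,q]. For instance
  ∂[v_0,v_4,v_7] = [v_4,v_7] − [v_0,v_7] + [v_0,v_4],
  ∂[v_0,v_5,v_6] = [v_5,v_6] − [v_0,v_6] + [v_0,v_5].
The resulting 24×16 matrix has rank 15, and its Smith normal form has invariant factors (1,1,1,1,1,1,1,1,1,1,1,1,1,1,1).

Now H_k = ker ∂_k / im ∂_{k+1}, so:

  H_0: rank C_0 − rank ∂_1 = 8 − 7 = 1, and the invariant factors of ∂_1 are all 1, so H_0 = Z.
  H_1: rank ker ∂_1 − rank ∂_2 = (24 − 7) − 15 = 2, and the invariant factors of ∂_2 are all 1, so H_1 = Z^2.
  H_2: rank ker ∂_2 − rank ∂_3 = (16 − 15) − 0 = 1, and there is no ∂_3, so H_2 = Z.

As a check, the Euler characteristic is 8 − 24 + 16 = 0, which agrees with 1 − 2 + 1 = 0.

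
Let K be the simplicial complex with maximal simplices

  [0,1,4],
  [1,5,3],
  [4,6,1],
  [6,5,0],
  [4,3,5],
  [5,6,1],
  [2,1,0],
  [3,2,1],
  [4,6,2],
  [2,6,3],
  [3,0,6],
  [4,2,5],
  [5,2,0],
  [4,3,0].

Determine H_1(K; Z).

H_1 ≅ Z^2.

Fix the vertex order 0 < 1 < 2 < 3 < 4 < 5 < 6 and write every simplex with vertices in increasing order. Then dim K = 2 and the simplices of K are:

  0-simplices (7): [0], [1], [2], [3], [4], [5], [6]
  1-simplices (21): [0,1], [0,2], [0,3], [0,4], [0,5], [0,6], [1,2], [1,3], [1,4], [1,5], [1,6], [2,3], [2,4], [2,5], [2,6], [3,4], [3,5], [3,6], [4,5], [4,6], [5,6]
  2-simplices (14): [0,1,2], [0,1,4], [0,2,5], [0,3,4], [0,3,6], [0,5,6], [1,2,3], [1,3,5], [1,4,6], [1,5,6], [2,3,6], [2,4,5], [2,4,6], [3,4,5]

so the chain groups are C_0 ≅ Z^7, C_1 ≅ Z^21, C_2 ≅ Z^14.

The boundary map ∂_1: C_1 → C_0 sends each edge [p,q] (with p < q) to q − p. For instance
  ∂[1,2] = [2] − [1].
The resulting 7×21 matrix has rank 6, and its Smith normal form has invariant factors (1,1,1,1,1,1).

∂_2: C_2 → C_1 maps a triangle to the signed sum of its edges. For instance
  ∂[1,2,3] = [2,3] − [1,3] + [1,2],
  ∂[1,5,6] = [5,6] − [1,6] + [1,5].
The resulting 21×14 matrix has rank 13, and its Smith normal form has invariant factors (1,1,1,1,1,1,1,1,1,1,1,1,1).

Now H_k = ker ∂_k / im ∂_{k+1}, so:

  H_1: rank ker ∂_1 − rank ∂_2 = (21 − 6) − 13 = 2, and the invariant factors of ∂_2 are all 1, so H_1 ≅ Z^2.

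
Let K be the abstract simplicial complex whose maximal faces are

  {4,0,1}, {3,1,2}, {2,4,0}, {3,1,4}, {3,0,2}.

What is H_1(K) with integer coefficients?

Take the total order 0 < 1 < 2 < 3 < 4 on the vertex set. Then K (dimension 2) consists of the simplices:

  0-simplices (5): [0], [1], [2], [3], [4]
  1-simplices (10): [0,1], [0,2], [0,3], [0,4], [1,2], [1,3], [1,4], [2,3], [2,4], [3,4]
  2-simplices (5): [0,1,4], [0,2,3], [0,2,4], [1,2,3], [1,3,4]

Hence C_0 ≅ Z^5, C_1 ≅ Z^10, C_2 ≅ Z^5.

∂_1: C_1 → C_0 maps an edge to its endpoints' difference, ∂[p,q] = q − p. For instance
  ∂[3,4] = [4] − [3].
This gives a 5×10 integer matrix of rank 4; reducing to Smith normal form yields diagonal entries (1,1,1,1).

Boundary ∂_2: C_2 → C_1 maps a triangle to the signed sum of its edges. For instance
  ∂[0,2,3] = [2,3] − [0,3] + [0,2],
  ∂[0,1,4] = [1,4] − [0,4] + [0,1].
As a 10×5 matrix over Z this has rank 5, with invariant factors (1,1,1,1,1).

Reading off H_k = ker ∂_k / im ∂_{k+1}:

  H_1: rank ker ∂_1 − rank ∂_2 = (10 − 4) − 5 = 1, and the invariant factors of ∂_2 are all 1, so H_1 = Z.

H_1 = Z.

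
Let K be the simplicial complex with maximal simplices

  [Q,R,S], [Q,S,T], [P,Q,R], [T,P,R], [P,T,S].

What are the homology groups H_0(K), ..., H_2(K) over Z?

H_0 ≅ Z,  H_1 ≅ Z,  H_2 = 0.

Order the vertices as P < Q < R < S < T. Listing each simplex with vertices in this order, K has dimension 2 with simplices:

  0-simplices (5): P, Q, R, S, T
  1-simplices (10): PQ, PR, PS, PT, QR, QS, QT, RS, RT, ST
  2-simplices (5): PQR, PRT, PST, QRS, QST

giving chain groups C_0 ≅ Z^5, C_1 ≅ Z^10, C_2 ≅ Z^5.

Boundary ∂_1: C_1 → C_0 sends each edge [p,q] (with p < q) to q − p.
The resulting 5×10 matrix has rank 4, and its Smith normal form has invariant factors (1,1,1,1).

The boundary map ∂_2: C_2 → C_1 sends each 2-simplex [p,q,r] to [q,r] − [p,r] + [p,q]. For instance
  ∂QST = ST − QT + QS,
  ∂PRT = RT − PT + PR.
The 10×5 boundary matrix has rank 5 and Smith normal form diag(1,1,1,1,1).

Now H_k = ker ∂_k / im ∂_{k+1}, so:

  H_0: rank C_0 − rank ∂_1 = 5 − 4 = 1, and the invariant factors of ∂_1 are all 1, so H_0 = Z.
  H_1: rank ker ∂_1 − rank ∂_2 = (10 − 4) − 5 = 1, and the invariant factors of ∂_2 are all 1, so H_1 = Z.
  H_2: rank ker ∂_2 − rank ∂_3 = (5 − 5) − 0 = 0, and there is no ∂_3, so H_2 = 0.

(K is a triangulation of the Möbius band.)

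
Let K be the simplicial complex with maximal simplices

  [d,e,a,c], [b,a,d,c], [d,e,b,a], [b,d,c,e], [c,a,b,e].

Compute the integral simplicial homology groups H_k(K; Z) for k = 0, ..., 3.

Take the total order a < b < c < d < e on the vertex set. Then K (dimension 3) consists of the simplices:

  0-simplices (5): a, b, c, d, e
  1-simplices (10): ab, ac, ad, ae, bc, bd, be, cd, ce, de
  2-simplices (10): abc, abd, abe, acd, ace, ade, bcd, bce, bde, cde
  3-simplices (5): abcd, abce, abde, acde, bcde

so the chain groups are C_0 ≅ Z^5, C_1 ≅ Z^10, C_2 ≅ Z^10, C_3 ≅ Z^5.

The boundary map ∂_1: C_1 → C_0 is given by ∂[p,q] = [q] − [p]. For instance
  ∂ab = b − a.
As a 5×10 matrix over Z this has rank 4, with invariant factors (1,1,1,1).

Boundary ∂_2: C_2 → C_1 sends each 2-simplex [p,q,r] to [q,r] − [p,r] + [p,q]. For instance
  ∂abe = be − ae + ab,
  ∂bce = ce − be + bc.
This gives a 10×10 integer matrix of rank 6; reducing to Smith normal form yields diagonal entries (1,1,1,1,1,1).

∂_3: C_3 → C_2 sends each 3-simplex σ to the alternating sum Σ_i (−1)^i (σ with its i-th vertex removed). For instance
  ∂abce = bce − ace + abe − abc,
  ∂abde = bde − ade + abe − abd.
This gives a 10×5 integer matrix of rank 4; reducing to Smith normal form yields diagonal entries (1,1,1,1).

Computing H_k = (kernel of ∂_k) / (image of ∂_{k+1}):

  H_0: rank C_0 − rank ∂_1 = 5 − 4 = 1, and the invariant factors of ∂_1 are all 1, so H_0 = Z.
  H_1: rank ker ∂_1 − rank ∂_2 = (10 − 4) − 6 = 0, and the invariant factors of ∂_2 are all 1, so H_1 = 0.
  H_2: rank ker ∂_2 − rank ∂_3 = (10 − 6) − 4 = 0, and the invariant factors of ∂_3 are all 1, so H_2 = 0.
  H_3: rank ker ∂_3 − rank ∂_4 = (5 − 4) − 0 = 1, and there is no ∂_4, so H_3 = Z.

H_0 = Z,  H_1 = 0,  H_2 = 0,  H_3 = Z.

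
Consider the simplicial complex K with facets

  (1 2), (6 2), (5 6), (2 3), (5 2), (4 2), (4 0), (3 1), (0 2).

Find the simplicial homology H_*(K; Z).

K has 7 vertices, 9 edges.
rank ∂_0 = 0, rank ∂_1 = 6 ⇒ b_0 = 7 − 0 − 6 = 1; all invariant factors of ∂_1 are 1 so no torsion. So H_0 = Z.
rank ∂_1 = 6, rank ∂_2 = 0 ⇒ b_1 = 9 − 6 − 0 = 3. So H_1 = Z^3.

H_0 ≅ Z,  H_1 ≅ Z^3.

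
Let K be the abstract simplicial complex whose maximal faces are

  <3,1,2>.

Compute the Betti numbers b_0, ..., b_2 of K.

Take the total order 1 < 2 < 3 on the vertex set. Then K (dimension 2) consists of the simplices:

  0-simplices (3): [1], [2], [3]
  1-simplices (3): [1,2], [1,3], [2,3]
  2-simplices (1): [1,2,3]

Hence C_0 ≅ Z^3, C_1 ≅ Z^3, C_2 ≅ Z^1.

The boundary map ∂_1: C_1 → C_0 is given by ∂[p,q] = [q] − [p]. For instance
  ∂[1,3] = [3] − [1].
The resulting 3×3 matrix has rank 2, and its Smith normal form has invariant factors (1,1).

∂_2: C_2 → C_1 maps a triangle to the signed sum of its edges. For instance
  ∂[1,2,3] = [2,3] − [1,3] + [1,2].
The 3×1 boundary matrix has rank 1 and Smith normal form diag(1).

From H_k ≅ ker(∂_k) / im(∂_{k+1}) we obtain:

  H_0: rank C_0 − rank ∂_1 = 3 − 2 = 1, and the invariant factors of ∂_1 are all 1, so H_0 ≅ Z.
  H_1: rank ker ∂_1 − rank ∂_2 = (3 − 2) − 1 = 0, and the invariant factors of ∂_2 are all 1, so H_1 ≅ 0.
  H_2: rank ker ∂_2 − rank ∂_3 = (1 − 1) − 0 = 0, and there is no ∂_3, so H_2 ≅ 0.

As a check, the Euler characteristic is 3 − 3 + 1 = 1, which agrees with 1 − 0 + 0 = 1.

Hence the Betti numbers are b_0 = 1, b_1 = 0, b_2 = 0.

b_0 = 1, b_1 = 0, b_2 = 0.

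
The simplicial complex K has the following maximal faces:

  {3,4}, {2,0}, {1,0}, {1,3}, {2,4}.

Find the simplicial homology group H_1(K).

H_1 ≅ Z.

Take the total order 0 < 1 < 2 < 3 < 4 on the vertex set. Then K (dimension 1) consists of the simplices:

  0-simplices (5): [0], [1], [2], [3], [4]
  1-simplices (5): [0,1], [0,2], [1,3], [2,4], [3,4]

so the chain groups are C_0 ≅ Z^5, C_1 ≅ Z^5.

∂_1: C_1 → C_0 maps an edge to its endpoints' difference, ∂[p,q] = q − p. For instance
  ∂[0,1] = [1] − [0].
This gives a 5×5 integer matrix of rank 4; reducing to Smith normal form yields diagonal entries (1,1,1,1).

Computing H_k = (kernel of ∂_k) / (image of ∂_{k+1}):

  H_1: rank ker ∂_1 − rank ∂_2 = (5 − 4) − 0 = 1, and there is no ∂_2, so H_1 ≅ Z.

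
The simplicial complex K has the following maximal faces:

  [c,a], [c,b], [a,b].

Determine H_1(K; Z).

H_1 ≅ Z.

K has 3 vertices, 3 edges.
rank ∂_1 = 2, rank ∂_2 = 0 ⇒ b_1 = 3 − 2 − 0 = 1. So H_1 = Z.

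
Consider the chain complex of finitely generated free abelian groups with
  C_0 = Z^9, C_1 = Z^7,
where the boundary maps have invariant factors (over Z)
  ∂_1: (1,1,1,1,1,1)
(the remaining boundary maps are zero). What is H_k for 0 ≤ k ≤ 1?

H_0 ≅ Z^3,  H_1 ≅ Z.

H_0: b_0 = 9 − 0 − 6 = 3; torsion from ∂_1 factors > 1: none. So H_0 ≅ Z^3.
H_1: b_1 = 7 − 6 − 0 = 1; torsion from ∂_2 factors > 1: none. So H_1 ≅ Z.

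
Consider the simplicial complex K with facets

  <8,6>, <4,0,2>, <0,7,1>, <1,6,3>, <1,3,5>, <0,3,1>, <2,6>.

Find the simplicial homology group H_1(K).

H_1 = Z.

K has 9 vertices, 14 edges, 5 triangles.
rank ∂_1 = 8, rank ∂_2 = 5 ⇒ b_1 = 14 − 8 − 5 = 1; all invariant factors of ∂_2 are 1 so no torsion. So H_1 = Z.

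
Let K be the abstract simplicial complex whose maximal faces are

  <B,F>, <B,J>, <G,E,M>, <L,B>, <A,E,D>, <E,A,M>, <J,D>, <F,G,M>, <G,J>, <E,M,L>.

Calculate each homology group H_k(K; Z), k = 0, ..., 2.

Order the vertices as A < B < D < E < F < G < J < L < M. Listing each simplex with vertices in this order, K has dimension 2 with simplices:

  0-simplices (9): A, B, D, E, F, G, J, L, M
  1-simplices (16): AD, AE, AM, BF, BJ, BL, DE, DJ, EG, EL, EM, FG, FM, GJ, GM, LM
  2-simplices (5): ADE, AEM, EGM, ELM, FGM

Hence C_0 ≅ Z^9, C_1 ≅ Z^16, C_2 ≅ Z^5.

The boundary map ∂_1: C_1 → C_0 is given by ∂[p,q] = [q] − [p]. For instance
  ∂BJ = J − B.
This gives a 9×16 integer matrix of rank 8; reducing to Smith normal form yields diagonal entries (1,1,1,1,1,1,1,1).

Boundary ∂_2: C_2 → C_1 maps a triangle to the signed sum of its edges. For instance
  ∂FGM = GM − FM + FG,
  ∂AEM = EM − AM + AE.
The 16×5 boundary matrix has rank 5 and Smith normal form diag(1,1,1,1,1).

Now H_k = ker ∂_k / im ∂_{k+1}, so:

  H_0: rank C_0 − rank ∂_1 = 9 − 8 = 1, and the invariant factors of ∂_1 are all 1, so H_0 ≅ Z.
  H_1: rank ker ∂_1 − rank ∂_2 = (16 − 8) − 5 = 3, and the invariant factors of ∂_2 are all 1, so H_1 ≅ Z^3.
  H_2: rank ker ∂_2 − rank ∂_3 = (5 − 5) − 0 = 0, and there is no ∂_3, so H_2 ≅ 0.

As a check, the Euler characteristic is 9 − 16 + 5 = -2, which agrees with 1 − 3 + 0 = -2.

H_0 ≅ Z,  H_1 ≅ Z^3,  H_2 = 0.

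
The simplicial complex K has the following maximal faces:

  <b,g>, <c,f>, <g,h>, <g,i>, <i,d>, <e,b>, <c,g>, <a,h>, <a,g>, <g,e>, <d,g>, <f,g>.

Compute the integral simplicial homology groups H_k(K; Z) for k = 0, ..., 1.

H_0 ≅ Z,  H_1 ≅ Z^4.

Take the total order a < b < c < d < e < f < g < h < i on the vertex set. Then K (dimension 1) consists of the simplices:

  0-simplices (9): a, b, c, d, e, f, g, h, i
  1-simplices (12): ag, ah, be, bg, cf, cg, dg, di, eg, fg, gh, gi

Hence C_0 ≅ Z^9, C_1 ≅ Z^12.

The boundary map ∂_1: C_1 → C_0 maps an edge to its endpoints' difference, ∂[p,q] = q − p. For instance
  ∂gh = h − g.
The resulting 9×12 matrix has rank 8, and its Smith normal form has invariant factors (1,1,1,1,1,1,1,1).

Reading off H_k = ker ∂_k / im ∂_{k+1}:

  H_0: rank C_0 − rank ∂_1 = 9 − 8 = 1, and the invariant factors of ∂_1 are all 1, so H_0 = Z.
  H_1: rank ker ∂_1 − rank ∂_2 = (12 − 8) − 0 = 4, and there is no ∂_2, so H_1 = Z^4.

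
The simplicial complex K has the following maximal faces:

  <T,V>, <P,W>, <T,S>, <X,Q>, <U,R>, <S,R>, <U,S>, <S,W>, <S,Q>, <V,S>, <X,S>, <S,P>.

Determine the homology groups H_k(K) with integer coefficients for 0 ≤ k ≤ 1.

H_0 ≅ Z,  H_1 ≅ Z^4.

Fix the vertex order P < Q < R < S < T < U < V < W < X and write every simplex with vertices in increasing order. Then dim K = 1 and the simplices of K are:

  0-simplices (9): P, Q, R, S, T, U, V, W, X
  1-simplices (12): PS, PW, QS, QX, RS, RU, ST, SU, SV, SW, SX, TV

giving chain groups C_0 ≅ Z^9, C_1 ≅ Z^12.

The boundary map ∂_1: C_1 → C_0 is given by ∂[p,q] = [q] − [p].
The 9×12 boundary matrix has rank 8 and Smith normal form diag(1,1,1,1,1,1,1,1).

Reading off H_k = ker ∂_k / im ∂_{k+1}:

  H_0: rank C_0 − rank ∂_1 = 9 − 8 = 1, and the invariant factors of ∂_1 are all 1, so H_0 = Z.
  H_1: rank ker ∂_1 − rank ∂_2 = (12 − 8) − 0 = 4, and there is no ∂_2, so H_1 = Z^4.

(K is a triangulation of a wedge of 4 circles.)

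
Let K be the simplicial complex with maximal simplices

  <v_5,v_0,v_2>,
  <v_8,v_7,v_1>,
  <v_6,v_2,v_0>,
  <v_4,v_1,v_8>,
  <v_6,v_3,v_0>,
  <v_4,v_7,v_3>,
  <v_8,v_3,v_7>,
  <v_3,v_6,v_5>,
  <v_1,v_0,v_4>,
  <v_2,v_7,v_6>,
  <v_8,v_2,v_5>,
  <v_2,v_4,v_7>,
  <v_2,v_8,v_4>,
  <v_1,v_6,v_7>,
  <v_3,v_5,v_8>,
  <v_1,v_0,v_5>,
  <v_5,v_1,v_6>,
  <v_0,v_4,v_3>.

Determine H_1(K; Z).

H_1 ≅ Z ⊕ Z/2.

K has 9 vertices, 27 edges, 18 triangles.
rank ∂_1 = 8, rank ∂_2 = 18 ⇒ b_1 = 27 − 8 − 18 = 1; ∂_2 has invariant factor(s) [2] giving torsion. So H_1 ≅ Z ⊕ Z/2.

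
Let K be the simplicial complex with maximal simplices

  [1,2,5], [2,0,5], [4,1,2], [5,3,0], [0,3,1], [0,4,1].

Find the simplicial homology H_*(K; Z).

H_0 ≅ Z,  H_1 ≅ Z,  H_2 = 0.

We work with the vertex ordering 0 < 1 < 2 < 3 < 4 < 5. The simplices of K, each written with vertices in increasing order, are:

  0-simplices (6): [0], [1], [2], [3], [4], [5]
  1-simplices (12): [0,1], [0,2], [0,3], [0,4], [0,5], [1,2], [1,3], [1,4], [1,5], [2,4], [2,5], [3,5]
  2-simplices (6): [0,1,3], [0,1,4], [0,2,5], [0,3,5], [1,2,4], [1,2,5]

giving chain groups C_0 ≅ Z^6, C_1 ≅ Z^12, C_2 ≅ Z^6.

The boundary map ∂_1: C_1 → C_0 maps an edge to its endpoints' difference, ∂[p,q] = q − p. For instance
  ∂[2,4] = [4] − [2].
As a 6×12 matrix over Z this has rank 5, with invariant factors (1,1,1,1,1).

∂_2: C_2 → C_1 acts by ∂[p,q,r] = [q,r] − [p,r] + [p,q]. For instance
  ∂[1,2,4] = [2,4] − [1,4] + [1,2],
  ∂[0,1,3] = [1,3] − [0,3] + [0,1].
This gives a 12×6 integer matrix of rank 6; reducing to Smith normal form yields diagonal entries (1,1,1,1,1,1).

Computing H_k = (kernel of ∂_k) / (image of ∂_{k+1}):

  H_0: rank C_0 − rank ∂_1 = 6 − 5 = 1, and the invariant factors of ∂_1 are all 1, so H_0 ≅ Z.
  H_1: rank ker ∂_1 − rank ∂_2 = (12 − 5) − 6 = 1, and the invariant factors of ∂_2 are all 1, so H_1 ≅ Z.
  H_2: rank ker ∂_2 − rank ∂_3 = (6 − 6) − 0 = 0, and there is no ∂_3, so H_2 ≅ 0.

As a check, the Euler characteristic is 6 − 12 + 6 = 0, which agrees with 1 − 1 + 0 = 0.
(K is a triangulation of the cylinder S^1 x I.)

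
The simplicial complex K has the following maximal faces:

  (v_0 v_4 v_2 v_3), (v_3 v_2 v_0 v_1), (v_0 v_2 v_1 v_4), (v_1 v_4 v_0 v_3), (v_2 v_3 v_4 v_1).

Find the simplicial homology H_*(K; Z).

K has 5 vertices, 10 edges, 10 triangles, 5 3-simplices.
rank ∂_0 = 0, rank ∂_1 = 4 ⇒ b_0 = 5 − 0 − 4 = 1; all invariant factors of ∂_1 are 1 so no torsion. So H_0 ≅ Z.
rank ∂_1 = 4, rank ∂_2 = 6 ⇒ b_1 = 10 − 4 − 6 = 0; all invariant factors of ∂_2 are 1 so no torsion. So H_1 ≅ 0.
rank ∂_2 = 6, rank ∂_3 = 4 ⇒ b_2 = 10 − 6 − 4 = 0; all invariant factors of ∂_3 are 1 so no torsion. So H_2 ≅ 0.
rank ∂_3 = 4, rank ∂_4 = 0 ⇒ b_3 = 5 − 4 − 0 = 1. So H_3 ≅ Z.

H_0 = Z,  H_1 = 0,  H_2 = 0,  H_3 = Z.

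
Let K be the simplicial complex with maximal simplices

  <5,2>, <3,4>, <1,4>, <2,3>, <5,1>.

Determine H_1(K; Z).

H_1 = Z.

Order the vertices as 1 < 2 < 3 < 4 < 5. Listing each simplex with vertices in this order, K has dimension 1 with simplices:

  0-simplices (5): [1], [2], [3], [4], [5]
  1-simplices (5): [1,4], [1,5], [2,3], [2,5], [3,4]

giving chain groups C_0 ≅ Z^5, C_1 ≅ Z^5.

Boundary ∂_1: C_1 → C_0 sends each edge [p,q] (with p < q) to q − p. For instance
  ∂[2,3] = [3] − [2].
This gives a 5×5 integer matrix of rank 4; reducing to Smith normal form yields diagonal entries (1,1,1,1).

Now H_k = ker ∂_k / im ∂_{k+1}, so:

  H_1: rank ker ∂_1 − rank ∂_2 = (5 − 4) − 0 = 1, and there is no ∂_2, so H_1 = Z.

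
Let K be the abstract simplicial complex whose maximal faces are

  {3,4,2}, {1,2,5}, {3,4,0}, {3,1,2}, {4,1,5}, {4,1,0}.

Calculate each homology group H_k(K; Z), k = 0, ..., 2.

H_0 ≅ Z,  H_1 ≅ Z,  H_2 = 0.

Order the vertices as 0 < 1 < 2 < 3 < 4 < 5. Listing each simplex with vertices in this order, K has dimension 2 with simplices:

  0-simplices (6): [0], [1], [2], [3], [4], [5]
  1-simplices (12): [0,1], [0,3], [0,4], [1,2], [1,3], [1,4], [1,5], [2,3], [2,4], [2,5], [3,4], [4,5]
  2-simplices (6): [0,1,4], [0,3,4], [1,2,3], [1,2,5], [1,4,5], [2,3,4]

so the chain groups are C_0 ≅ Z^6, C_1 ≅ Z^12, C_2 ≅ Z^6.

∂_1: C_1 → C_0 maps an edge to its endpoints' difference, ∂[p,q] = q − p. For instance
  ∂[0,4] = [4] − [0].
As a 6×12 matrix over Z this has rank 5, with invariant factors (1,1,1,1,1).

The boundary map ∂_2: C_2 → C_1 maps a triangle to the signed sum of its edges. For instance
  ∂[1,4,5] = [4,5] − [1,5] + [1,4],
  ∂[0,1,4] = [1,4] − [0,4] + [0,1].
This gives a 12×6 integer matrix of rank 6; reducing to Smith normal form yields diagonal entries (1,1,1,1,1,1).

Computing H_k = (kernel of ∂_k) / (image of ∂_{k+1}):

  H_0: rank C_0 − rank ∂_1 = 6 − 5 = 1, and the invariant factors of ∂_1 are all 1, so H_0 = Z.
  H_1: rank ker ∂_1 − rank ∂_2 = (12 − 5) − 6 = 1, and the invariant factors of ∂_2 are all 1, so H_1 = Z.
  H_2: rank ker ∂_2 − rank ∂_3 = (6 − 6) − 0 = 0, and there is no ∂_3, so H_2 = 0.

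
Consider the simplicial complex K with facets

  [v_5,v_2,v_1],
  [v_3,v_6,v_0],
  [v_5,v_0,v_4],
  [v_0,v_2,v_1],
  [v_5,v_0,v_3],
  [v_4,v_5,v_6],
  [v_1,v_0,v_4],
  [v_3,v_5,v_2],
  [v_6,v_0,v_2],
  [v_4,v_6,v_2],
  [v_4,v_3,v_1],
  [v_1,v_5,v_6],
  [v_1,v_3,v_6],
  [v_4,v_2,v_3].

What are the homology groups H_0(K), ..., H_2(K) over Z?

Fix the vertex order v_0 < v_1 < v_2 < v_3 < v_4 < v_5 < v_6 and write every simplex with vertices in increasing order. Then dim K = 2 and the simplices of K are:

  0-simplices (7): [v_0], [v_1], [v_2], [v_3], [v_4], [v_5], [v_6]
  1-simplices (21): (21 of them)
  2-simplices (14): (14 of them)

Hence C_0 ≅ Z^7, C_1 ≅ Z^21, C_2 ≅ Z^14.

∂_1: C_1 → C_0 is given by ∂[p,q] = [q] − [p].
The resulting 7×21 matrix has rank 6, and its Smith normal form has invariant factors (1,1,1,1,1,1).

Boundary ∂_2: C_2 → C_1 maps a triangle to the signed sum of its edges. For instance
  ∂[v_2,v_4,v_6] = [v_4,v_6] − [v_2,v_6] + [v_2,v_4],
  ∂[v_1,v_3,v_6] = [v_3,v_6] − [v_1,v_6] + [v_1,v_3].
As a 21×14 matrix over Z this has rank 13, with invariant factors (1,1,1,1,1,1,1,1,1,1,1,1,1).

Reading off H_k = ker ∂_k / im ∂_{k+1}:

  H_0: rank C_0 − rank ∂_1 = 7 − 6 = 1, and the invariant factors of ∂_1 are all 1, so H_0 = Z.
  H_1: rank ker ∂_1 − rank ∂_2 = (21 − 6) − 13 = 2, and the invariant factors of ∂_2 are all 1, so H_1 = Z^2.
  H_2: rank ker ∂_2 − rank ∂_3 = (14 − 13) − 0 = 1, and there is no ∂_3, so H_2 = Z.

H_0 ≅ Z,  H_1 ≅ Z^2,  H_2 ≅ Z.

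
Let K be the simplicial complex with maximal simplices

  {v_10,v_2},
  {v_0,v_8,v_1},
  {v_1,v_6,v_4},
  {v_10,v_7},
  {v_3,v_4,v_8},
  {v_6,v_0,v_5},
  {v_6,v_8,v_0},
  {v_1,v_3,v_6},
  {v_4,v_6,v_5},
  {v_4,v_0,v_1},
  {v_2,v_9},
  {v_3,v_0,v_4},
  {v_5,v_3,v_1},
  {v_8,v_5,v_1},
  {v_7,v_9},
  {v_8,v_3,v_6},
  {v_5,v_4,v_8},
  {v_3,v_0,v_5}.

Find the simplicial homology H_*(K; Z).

H_0 ≅ Z^2,  H_1 ≅ Z^3,  H_2 ≅ Z.

We work with the vertex ordering v_0 < v_1 < v_2 < v_3 < v_4 < v_5 < v_6 < v_7 < v_8 < v_9 < v_10. The simplices of K, each written with vertices in increasing order, are:

  0-simplices (11): [v_0], [v_1], [v_2], [v_3], [v_4], [v_5], [v_6], [v_7], [v_8], [v_9], [v_10]
  1-simplices (25): (25 of them)
  2-simplices (14): (14 of them)

so the chain groups are C_0 ≅ Z^11, C_1 ≅ Z^25, C_2 ≅ Z^14.

∂_1: C_1 → C_0 is given by ∂[p,q] = [q] − [p]. For instance
  ∂[v_1,v_3] = [v_3] − [v_1].
The 11×25 boundary matrix has rank 9 and Smith normal form diag(1,1,1,1,1,1,1,1,1).

The boundary map ∂_2: C_2 → C_1 acts by ∂[p,q,r] = [q,r] − [p,r] + [p,q]. For instance
  ∂[v_1,v_3,v_5] = [v_3,v_5] − [v_1,v_5] + [v_1,v_3],
  ∂[v_3,v_6,v_8] = [v_6,v_8] − [v_3,v_8] + [v_3,v_6].
This gives a 25×14 integer matrix of rank 13; reducing to Smith normal form yields diagonal entries (1,1,1,1,1,1,1,1,1,1,1,1,1).

From H_k ≅ ker(∂_k) / im(∂_{k+1}) we obtain:

  H_0: rank C_0 − rank ∂_1 = 11 − 9 = 2, and the invariant factors of ∂_1 are all 1, so H_0 = Z^2.
  H_1: rank ker ∂_1 − rank ∂_2 = (25 − 9) − 13 = 3, and the invariant factors of ∂_2 are all 1, so H_1 = Z^3.
  H_2: rank ker ∂_2 − rank ∂_3 = (14 − 13) − 0 = 1, and there is no ∂_3, so H_2 = Z.

As a check, the Euler characteristic is 11 − 25 + 14 = 0, which agrees with 2 − 3 + 1 = 0.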